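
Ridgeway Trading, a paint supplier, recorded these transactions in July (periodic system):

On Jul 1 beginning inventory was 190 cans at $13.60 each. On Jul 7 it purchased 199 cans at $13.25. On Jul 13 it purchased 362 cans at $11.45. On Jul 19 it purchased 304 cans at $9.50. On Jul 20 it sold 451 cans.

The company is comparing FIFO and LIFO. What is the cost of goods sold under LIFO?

FIFO COGS: 190 @ $13.60 + 199 @ $13.25 + 62 @ $11.45 = $5,930.65
LIFO COGS: 304 @ $9.50 + 147 @ $11.45 = $4,571.15

COGS = $4,571.15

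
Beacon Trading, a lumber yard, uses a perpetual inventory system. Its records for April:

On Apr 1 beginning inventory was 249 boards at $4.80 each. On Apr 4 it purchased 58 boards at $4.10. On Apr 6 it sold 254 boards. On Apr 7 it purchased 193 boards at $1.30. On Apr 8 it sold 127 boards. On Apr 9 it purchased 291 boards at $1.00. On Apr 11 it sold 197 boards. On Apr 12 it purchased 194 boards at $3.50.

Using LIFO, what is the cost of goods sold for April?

Apr 6, 254 sold [LIFO — newest first]: 58 @ $4.10 + 196 @ $4.80 = $1,178.60
Apr 8, 127 sold [LIFO — newest first]: 127 @ $1.30 = $165.10
Apr 11, 197 sold [LIFO — newest first]: 197 @ $1.00 = $197.00
Total COGS = $1,178.60 + $165.10 + $197.00 = $1,540.70
Ending inventory: 53 @ $4.80 + 66 @ $1.30 + 94 @ $1.00 + 194 @ $3.50 = $1,113.20
Check: goods available $2,653.90 = COGS $1,540.70 + ending $1,113.20

COGS = $1,540.70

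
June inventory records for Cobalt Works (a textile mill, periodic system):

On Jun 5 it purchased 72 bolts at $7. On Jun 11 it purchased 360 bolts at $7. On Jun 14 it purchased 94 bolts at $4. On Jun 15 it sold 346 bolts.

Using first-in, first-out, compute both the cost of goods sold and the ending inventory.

Jun 15, 346 sold [FIFO — oldest first]: 72 @ $7 + 274 @ $7 = $2,422
Ending inventory: 86 @ $7 + 94 @ $4 = $978
Check: goods available $3,400 = COGS $2,422 + ending $978

COGS = $2,422; ending inventory = $978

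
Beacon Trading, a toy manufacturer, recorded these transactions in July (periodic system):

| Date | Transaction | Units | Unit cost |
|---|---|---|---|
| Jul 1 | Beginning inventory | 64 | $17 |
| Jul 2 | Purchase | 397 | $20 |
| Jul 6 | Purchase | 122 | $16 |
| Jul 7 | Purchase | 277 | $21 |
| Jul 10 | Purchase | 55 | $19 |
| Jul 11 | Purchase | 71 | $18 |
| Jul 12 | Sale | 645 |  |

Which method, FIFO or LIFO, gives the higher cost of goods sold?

LIFO

FIFO COGS: 64 @ $17 + 397 @ $20 + 122 @ $16 + 62 @ $21 = $12,282
LIFO COGS: 71 @ $18 + 55 @ $19 + 277 @ $21 + 122 @ $16 + 120 @ $20 = $12,492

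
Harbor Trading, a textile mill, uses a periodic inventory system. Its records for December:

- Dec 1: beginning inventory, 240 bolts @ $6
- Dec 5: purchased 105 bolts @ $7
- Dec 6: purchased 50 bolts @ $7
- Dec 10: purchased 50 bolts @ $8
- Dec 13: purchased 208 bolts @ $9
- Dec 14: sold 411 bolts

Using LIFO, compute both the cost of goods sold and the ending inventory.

Dec 14, 411 sold [LIFO — newest first]: 208 @ $9 + 50 @ $8 + 50 @ $7 + 103 @ $7 = $3,343
Ending inventory: 240 @ $6 + 2 @ $7 = $1,454
Check: goods available $4,797 = COGS $3,343 + ending $1,454

COGS = $3,343; ending inventory = $1,454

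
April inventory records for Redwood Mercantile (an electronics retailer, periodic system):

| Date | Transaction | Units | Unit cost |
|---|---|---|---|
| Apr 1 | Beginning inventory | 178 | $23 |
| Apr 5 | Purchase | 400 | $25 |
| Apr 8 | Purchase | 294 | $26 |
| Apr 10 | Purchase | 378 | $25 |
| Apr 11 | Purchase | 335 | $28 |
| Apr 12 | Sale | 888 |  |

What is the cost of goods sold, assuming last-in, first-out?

COGS = $23,380

Apr 12, 888 sold [LIFO — newest first]: 335 @ $28 + 378 @ $25 + 175 @ $26 = $23,380
Ending inventory: 178 @ $23 + 400 @ $25 + 119 @ $26 = $17,188
Check: goods available $40,568 = COGS $23,380 + ending $17,188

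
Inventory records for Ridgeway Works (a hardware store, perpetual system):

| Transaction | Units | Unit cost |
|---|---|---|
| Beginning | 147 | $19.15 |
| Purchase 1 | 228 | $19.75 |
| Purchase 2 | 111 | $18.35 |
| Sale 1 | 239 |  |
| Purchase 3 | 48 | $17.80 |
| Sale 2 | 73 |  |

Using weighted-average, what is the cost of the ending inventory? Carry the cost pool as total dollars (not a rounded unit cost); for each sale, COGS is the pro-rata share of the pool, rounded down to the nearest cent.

After Beginning: 147 on hand, pool $2,815.05 (≈ $19.1500 each)
After Purchase 1: 375 on hand, pool $7,318.05 (≈ $19.5148 each)
After Purchase 2: 486 on hand, pool $9,354.90 (≈ $19.2488 each)
Sale 1, sell 239: 239/486 × $9,354.90 → $4,600.45
After Purchase 3: 295 on hand, pool $5,608.85 (≈ $19.0131 each)
Sale 2, sell 73: 73/295 × $5,608.85 → $1,387.95
Total COGS = $4,600.45 + $1,387.95 = $5,988.40
Ending inventory (cost pool remaining) = $4,220.90

Ending inventory = $4,220.90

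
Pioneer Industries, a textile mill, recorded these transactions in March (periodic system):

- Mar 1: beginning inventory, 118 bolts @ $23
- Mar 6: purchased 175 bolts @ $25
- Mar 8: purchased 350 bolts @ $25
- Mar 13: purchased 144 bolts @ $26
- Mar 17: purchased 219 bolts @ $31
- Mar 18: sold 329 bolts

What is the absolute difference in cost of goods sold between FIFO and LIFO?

FIFO COGS: 118 @ $23 + 175 @ $25 + 36 @ $25 = $7,989
LIFO COGS: 219 @ $31 + 110 @ $26 = $9,649
Difference = |$7,989 − $9,649| = $1,660

$1,660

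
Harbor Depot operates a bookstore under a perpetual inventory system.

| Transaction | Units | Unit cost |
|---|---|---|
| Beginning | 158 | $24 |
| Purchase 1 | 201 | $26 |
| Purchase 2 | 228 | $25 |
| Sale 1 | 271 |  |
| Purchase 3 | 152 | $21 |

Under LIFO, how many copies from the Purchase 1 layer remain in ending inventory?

158

Sale 1 (271) [LIFO — newest first]: 228 @ $25 + 43 @ $26 = $6,818
Ending inventory: 158 @ $24 + 158 @ $26 + 152 @ $21 = $11,092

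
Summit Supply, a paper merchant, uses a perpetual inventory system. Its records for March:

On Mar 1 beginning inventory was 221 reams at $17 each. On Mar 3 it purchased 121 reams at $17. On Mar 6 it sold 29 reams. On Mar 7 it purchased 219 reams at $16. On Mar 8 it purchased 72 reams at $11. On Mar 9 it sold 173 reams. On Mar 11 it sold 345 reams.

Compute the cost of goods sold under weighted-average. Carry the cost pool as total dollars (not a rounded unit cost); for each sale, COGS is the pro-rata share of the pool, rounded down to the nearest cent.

After Mar 1: 221 on hand, pool $3,757.00 (≈ $17.0000 each)
After Mar 3: 342 on hand, pool $5,814.00 (≈ $17.0000 each)
Mar 6, sell 29: 29/342 × $5,814.00 → $493.00
After Mar 7: 532 on hand, pool $8,825.00 (≈ $16.5883 each)
After Mar 8: 604 on hand, pool $9,617.00 (≈ $15.9222 each)
Mar 9, sell 173: 173/604 × $9,617.00 → $2,754.53
Mar 11, sell 345: 345/431 × $6,862.47 → $5,493.16
Total COGS = $493.00 + $2,754.53 + $5,493.16 = $8,740.69
Ending inventory (cost pool remaining) = $1,369.31
Check: goods available $10,110.00 = COGS $8,740.69 + ending $1,369.31

COGS = $8,740.69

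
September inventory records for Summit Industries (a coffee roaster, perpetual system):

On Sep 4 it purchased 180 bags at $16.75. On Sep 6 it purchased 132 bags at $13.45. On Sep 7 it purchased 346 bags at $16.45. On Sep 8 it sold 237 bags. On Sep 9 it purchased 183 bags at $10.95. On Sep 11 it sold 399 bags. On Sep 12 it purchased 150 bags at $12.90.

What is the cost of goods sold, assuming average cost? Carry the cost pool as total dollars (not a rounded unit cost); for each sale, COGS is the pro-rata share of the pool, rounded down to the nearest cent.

COGS = $9,529.57

After Sep 4: 180 on hand, pool $3,015.00 (≈ $16.7500 each)
After Sep 6: 312 on hand, pool $4,790.40 (≈ $15.3538 each)
After Sep 7: 658 on hand, pool $10,482.10 (≈ $15.9302 each)
Sep 8, sell 237: 237/658 × $10,482.10 → $3,775.46
After Sep 9: 604 on hand, pool $8,710.49 (≈ $14.4213 each)
Sep 11, sell 399: 399/604 × $8,710.49 → $5,754.11
After Sep 12: 355 on hand, pool $4,891.38 (≈ $13.7785 each)
Total COGS = $3,775.46 + $5,754.11 = $9,529.57
Ending inventory (cost pool remaining) = $4,891.38
Check: goods available $14,420.95 = COGS $9,529.57 + ending $4,891.38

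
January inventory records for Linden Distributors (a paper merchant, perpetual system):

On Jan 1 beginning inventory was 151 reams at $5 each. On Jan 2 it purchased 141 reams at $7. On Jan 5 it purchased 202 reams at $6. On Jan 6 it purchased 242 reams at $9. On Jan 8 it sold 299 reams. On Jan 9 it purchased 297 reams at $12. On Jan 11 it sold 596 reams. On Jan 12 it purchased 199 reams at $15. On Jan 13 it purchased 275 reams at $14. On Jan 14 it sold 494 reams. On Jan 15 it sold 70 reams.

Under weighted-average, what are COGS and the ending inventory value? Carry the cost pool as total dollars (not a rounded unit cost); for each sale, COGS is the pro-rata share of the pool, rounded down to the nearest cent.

After Jan 1: 151 on hand, pool $755.00 (≈ $5.0000 each)
After Jan 2: 292 on hand, pool $1,742.00 (≈ $5.9658 each)
After Jan 5: 494 on hand, pool $2,954.00 (≈ $5.9798 each)
After Jan 6: 736 on hand, pool $5,132.00 (≈ $6.9728 each)
Jan 8, sell 299: 299/736 × $5,132.00 → $2,084.87
After Jan 9: 734 on hand, pool $6,611.13 (≈ $9.0070 each)
Jan 11, sell 596: 596/734 × $6,611.13 → $5,368.16
After Jan 12: 337 on hand, pool $4,227.97 (≈ $12.5459 each)
After Jan 13: 612 on hand, pool $8,077.97 (≈ $13.1993 each)
Jan 14, sell 494: 494/612 × $8,077.97 → $6,520.45
Jan 15, sell 70: 70/118 × $1,557.52 → $923.95
Total COGS = $2,084.87 + $5,368.16 + $6,520.45 + $923.95 = $14,897.43
Ending inventory (cost pool remaining) = $633.57
Check: goods available $15,531.00 = COGS $14,897.43 + ending $633.57

COGS = $14,897.43; ending inventory = $633.57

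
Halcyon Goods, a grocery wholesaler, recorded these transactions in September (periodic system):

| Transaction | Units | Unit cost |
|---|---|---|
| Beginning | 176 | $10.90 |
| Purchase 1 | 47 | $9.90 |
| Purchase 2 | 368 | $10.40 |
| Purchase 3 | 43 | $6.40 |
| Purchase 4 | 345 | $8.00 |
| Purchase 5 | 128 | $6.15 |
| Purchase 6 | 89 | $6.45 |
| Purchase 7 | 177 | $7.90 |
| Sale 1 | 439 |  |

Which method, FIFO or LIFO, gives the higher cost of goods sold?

FIFO

FIFO COGS: 176 @ $10.90 + 47 @ $9.90 + 216 @ $10.40 = $4,630.10
LIFO COGS: 177 @ $7.90 + 89 @ $6.45 + 128 @ $6.15 + 45 @ $8.00 = $3,119.55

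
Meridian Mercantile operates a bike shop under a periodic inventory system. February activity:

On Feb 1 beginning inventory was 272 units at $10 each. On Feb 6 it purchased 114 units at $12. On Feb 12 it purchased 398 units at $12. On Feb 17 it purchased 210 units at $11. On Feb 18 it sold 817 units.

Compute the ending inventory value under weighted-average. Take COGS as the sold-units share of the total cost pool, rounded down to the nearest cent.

Ending inventory = $1,989.74

Feb 18, sell 817: 817/994 × $11,174.00 → $9,184.26
Ending inventory (cost pool remaining) = $1,989.74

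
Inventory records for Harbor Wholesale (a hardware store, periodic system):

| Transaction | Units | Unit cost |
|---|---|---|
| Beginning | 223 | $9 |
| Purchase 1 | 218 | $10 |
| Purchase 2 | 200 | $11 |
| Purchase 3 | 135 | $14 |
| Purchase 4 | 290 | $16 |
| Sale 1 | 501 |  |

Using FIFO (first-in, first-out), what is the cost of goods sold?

Sale 1 (501) [FIFO — oldest first]: 223 @ $9 + 218 @ $10 + 60 @ $11 = $4,847
Ending inventory: 140 @ $11 + 135 @ $14 + 290 @ $16 = $8,070
Check: goods available $12,917 = COGS $4,847 + ending $8,070

COGS = $4,847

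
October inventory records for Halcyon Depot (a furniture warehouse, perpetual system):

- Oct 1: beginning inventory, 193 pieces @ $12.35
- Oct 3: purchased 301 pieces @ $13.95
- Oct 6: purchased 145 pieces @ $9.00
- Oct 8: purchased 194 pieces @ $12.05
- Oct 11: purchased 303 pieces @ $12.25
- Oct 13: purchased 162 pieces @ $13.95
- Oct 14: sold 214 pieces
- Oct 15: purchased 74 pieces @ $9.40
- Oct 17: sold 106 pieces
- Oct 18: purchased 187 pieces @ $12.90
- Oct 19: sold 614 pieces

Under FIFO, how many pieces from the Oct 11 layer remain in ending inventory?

202

Oct 14, 214 sold [FIFO — oldest first]: 193 @ $12.35 + 21 @ $13.95 = $2,676.50
Oct 17, 106 sold [FIFO — oldest first]: 106 @ $13.95 = $1,478.70
Oct 19, 614 sold [FIFO — oldest first]: 174 @ $13.95 + 145 @ $9.00 + 194 @ $12.05 + 101 @ $12.25 = $7,307.25
Total COGS = $2,676.50 + $1,478.70 + $7,307.25 = $11,462.45
Ending inventory: 202 @ $12.25 + 162 @ $13.95 + 74 @ $9.40 + 187 @ $12.90 = $7,842.30
Check: goods available $19,304.75 = COGS $11,462.45 + ending $7,842.30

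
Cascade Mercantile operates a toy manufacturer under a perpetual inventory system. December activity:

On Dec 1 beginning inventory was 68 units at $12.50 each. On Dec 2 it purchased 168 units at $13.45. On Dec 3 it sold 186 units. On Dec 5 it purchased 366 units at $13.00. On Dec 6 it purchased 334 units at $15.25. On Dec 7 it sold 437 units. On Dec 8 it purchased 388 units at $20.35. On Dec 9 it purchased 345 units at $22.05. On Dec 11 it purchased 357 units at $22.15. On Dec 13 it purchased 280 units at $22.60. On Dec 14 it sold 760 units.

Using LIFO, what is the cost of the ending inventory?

Ending inventory = $16,834.90

Dec 3, 186 sold [LIFO — newest first]: 168 @ $13.45 + 18 @ $12.50 = $2,484.60
Dec 7, 437 sold [LIFO — newest first]: 334 @ $15.25 + 103 @ $13.00 = $6,432.50
Dec 14, 760 sold [LIFO — newest first]: 280 @ $22.60 + 357 @ $22.15 + 123 @ $22.05 = $16,947.70
Total COGS = $2,484.60 + $6,432.50 + $16,947.70 = $25,864.80
Ending inventory: 50 @ $12.50 + 263 @ $13.00 + 388 @ $20.35 + 222 @ $22.05 = $16,834.90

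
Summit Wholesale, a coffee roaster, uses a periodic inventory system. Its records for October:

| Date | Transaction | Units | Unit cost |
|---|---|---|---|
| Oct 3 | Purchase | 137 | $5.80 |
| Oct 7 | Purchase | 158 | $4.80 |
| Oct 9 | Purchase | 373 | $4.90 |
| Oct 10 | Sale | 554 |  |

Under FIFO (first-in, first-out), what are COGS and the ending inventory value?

COGS = $2,822.10; ending inventory = $558.60

Oct 10, 554 sold [FIFO — oldest first]: 137 @ $5.80 + 158 @ $4.80 + 259 @ $4.90 = $2,822.10
Ending inventory: 114 @ $4.90 = $558.60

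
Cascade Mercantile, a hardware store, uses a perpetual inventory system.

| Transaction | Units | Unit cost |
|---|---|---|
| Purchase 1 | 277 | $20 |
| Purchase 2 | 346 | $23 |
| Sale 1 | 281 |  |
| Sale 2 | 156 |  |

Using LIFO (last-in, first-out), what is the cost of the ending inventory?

Sale 1 (281) [LIFO — newest first]: 281 @ $23 = $6,463
Sale 2 (156) [LIFO — newest first]: 65 @ $23 + 91 @ $20 = $3,315
Total COGS = $6,463 + $3,315 = $9,778
Ending inventory: 186 @ $20 = $3,720

Ending inventory = $3,720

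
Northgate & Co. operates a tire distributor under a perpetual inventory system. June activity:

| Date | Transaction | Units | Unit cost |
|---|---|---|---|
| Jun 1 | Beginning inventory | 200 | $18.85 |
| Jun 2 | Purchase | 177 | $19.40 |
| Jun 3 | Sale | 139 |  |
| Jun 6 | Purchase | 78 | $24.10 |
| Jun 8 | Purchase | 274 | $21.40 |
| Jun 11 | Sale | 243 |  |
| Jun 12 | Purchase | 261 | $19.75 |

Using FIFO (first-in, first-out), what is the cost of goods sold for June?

Jun 3, 139 sold [FIFO — oldest first]: 139 @ $18.85 = $2,620.15
Jun 11, 243 sold [FIFO — oldest first]: 61 @ $18.85 + 177 @ $19.40 + 5 @ $24.10 = $4,704.15
Total COGS = $2,620.15 + $4,704.15 = $7,324.30
Ending inventory: 73 @ $24.10 + 274 @ $21.40 + 261 @ $19.75 = $12,777.65
Check: goods available $20,101.95 = COGS $7,324.30 + ending $12,777.65

COGS = $7,324.30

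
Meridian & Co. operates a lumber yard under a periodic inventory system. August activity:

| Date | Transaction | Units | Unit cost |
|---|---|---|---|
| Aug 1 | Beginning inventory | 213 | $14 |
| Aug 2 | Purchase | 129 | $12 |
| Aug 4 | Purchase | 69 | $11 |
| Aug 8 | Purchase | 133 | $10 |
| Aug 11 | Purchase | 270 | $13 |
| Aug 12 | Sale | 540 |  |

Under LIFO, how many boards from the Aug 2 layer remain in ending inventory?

61

Aug 12, 540 sold [LIFO — newest first]: 270 @ $13 + 133 @ $10 + 69 @ $11 + 68 @ $12 = $6,415
Ending inventory: 213 @ $14 + 61 @ $12 = $3,714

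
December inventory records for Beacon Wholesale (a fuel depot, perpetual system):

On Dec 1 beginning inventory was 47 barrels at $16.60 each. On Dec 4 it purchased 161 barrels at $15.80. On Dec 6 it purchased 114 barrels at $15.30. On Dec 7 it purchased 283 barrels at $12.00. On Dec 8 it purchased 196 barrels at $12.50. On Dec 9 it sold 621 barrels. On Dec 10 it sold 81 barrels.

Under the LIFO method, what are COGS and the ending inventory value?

Dec 9, 621 sold [LIFO — newest first]: 196 @ $12.50 + 283 @ $12.00 + 114 @ $15.30 + 28 @ $15.80 = $8,032.60
Dec 10, 81 sold [LIFO — newest first]: 81 @ $15.80 = $1,279.80
Total COGS = $8,032.60 + $1,279.80 = $9,312.40
Ending inventory: 47 @ $16.60 + 52 @ $15.80 = $1,601.80

COGS = $9,312.40; ending inventory = $1,601.80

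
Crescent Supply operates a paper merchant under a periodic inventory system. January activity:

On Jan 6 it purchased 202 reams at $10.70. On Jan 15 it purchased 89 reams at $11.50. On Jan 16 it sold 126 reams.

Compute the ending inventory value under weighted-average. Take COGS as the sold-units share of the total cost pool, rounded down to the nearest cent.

Ending inventory = $1,805.88

Jan 16, sell 126: 126/291 × $3,184.90 → $1,379.02
Ending inventory (cost pool remaining) = $1,805.88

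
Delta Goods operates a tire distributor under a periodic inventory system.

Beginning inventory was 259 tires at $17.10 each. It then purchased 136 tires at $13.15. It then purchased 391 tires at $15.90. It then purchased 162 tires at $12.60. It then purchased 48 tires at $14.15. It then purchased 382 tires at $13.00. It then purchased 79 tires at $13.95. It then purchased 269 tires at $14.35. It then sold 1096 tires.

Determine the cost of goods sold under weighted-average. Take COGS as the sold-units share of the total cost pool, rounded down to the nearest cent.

COGS = $15,927.43

Sale 1, sell 1096: 1096/1726 × $25,082.80 → $15,927.43
Ending inventory (cost pool remaining) = $9,155.37
Check: goods available $25,082.80 = COGS $15,927.43 + ending $9,155.37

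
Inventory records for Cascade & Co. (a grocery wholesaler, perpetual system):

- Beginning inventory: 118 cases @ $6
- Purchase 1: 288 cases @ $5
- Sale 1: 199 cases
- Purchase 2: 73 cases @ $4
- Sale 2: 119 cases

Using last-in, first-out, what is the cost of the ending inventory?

Ending inventory = $923

Sale 1 (199) [LIFO — newest first]: 199 @ $5 = $995
Sale 2 (119) [LIFO — newest first]: 73 @ $4 + 46 @ $5 = $522
Total COGS = $995 + $522 = $1,517
Ending inventory: 118 @ $6 + 43 @ $5 = $923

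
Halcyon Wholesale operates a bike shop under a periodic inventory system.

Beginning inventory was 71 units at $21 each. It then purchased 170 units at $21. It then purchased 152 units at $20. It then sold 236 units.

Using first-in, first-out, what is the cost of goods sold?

COGS = $4,956

Sale 1 (236) [FIFO — oldest first]: 71 @ $21 + 165 @ $21 = $4,956
Ending inventory: 5 @ $21 + 152 @ $20 = $3,145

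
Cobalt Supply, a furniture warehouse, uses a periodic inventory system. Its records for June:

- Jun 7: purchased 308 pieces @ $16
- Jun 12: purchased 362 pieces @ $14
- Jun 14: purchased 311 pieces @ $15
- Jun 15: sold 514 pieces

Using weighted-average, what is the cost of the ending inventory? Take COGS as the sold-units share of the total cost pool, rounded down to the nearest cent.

Ending inventory = $6,979.30

Jun 15, sell 514: 514/981 × $14,661.00 → $7,681.70
Ending inventory (cost pool remaining) = $6,979.30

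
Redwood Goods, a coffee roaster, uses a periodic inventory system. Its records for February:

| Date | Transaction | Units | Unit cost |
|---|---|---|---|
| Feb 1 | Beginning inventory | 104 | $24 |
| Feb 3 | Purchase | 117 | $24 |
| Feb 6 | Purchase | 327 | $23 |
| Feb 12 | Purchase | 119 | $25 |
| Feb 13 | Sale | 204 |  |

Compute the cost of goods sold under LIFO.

Feb 13, 204 sold [LIFO — newest first]: 119 @ $25 + 85 @ $23 = $4,930
Ending inventory: 104 @ $24 + 117 @ $24 + 242 @ $23 = $10,870
Check: goods available $15,800 = COGS $4,930 + ending $10,870

COGS = $4,930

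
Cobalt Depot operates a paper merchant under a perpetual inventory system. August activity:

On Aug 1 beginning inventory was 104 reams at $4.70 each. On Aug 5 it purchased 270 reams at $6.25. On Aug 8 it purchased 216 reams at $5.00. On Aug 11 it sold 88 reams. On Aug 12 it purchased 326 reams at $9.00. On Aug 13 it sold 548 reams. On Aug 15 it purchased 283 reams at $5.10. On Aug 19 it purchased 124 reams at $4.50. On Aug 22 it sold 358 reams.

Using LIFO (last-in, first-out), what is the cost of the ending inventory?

Ending inventory = $1,838.70

Aug 11, 88 sold [LIFO — newest first]: 88 @ $5.00 = $440.00
Aug 13, 548 sold [LIFO — newest first]: 326 @ $9.00 + 128 @ $5.00 + 94 @ $6.25 = $4,161.50
Aug 22, 358 sold [LIFO — newest first]: 124 @ $4.50 + 234 @ $5.10 = $1,751.40
Total COGS = $440.00 + $4,161.50 + $1,751.40 = $6,352.90
Ending inventory: 104 @ $4.70 + 176 @ $6.25 + 49 @ $5.10 = $1,838.70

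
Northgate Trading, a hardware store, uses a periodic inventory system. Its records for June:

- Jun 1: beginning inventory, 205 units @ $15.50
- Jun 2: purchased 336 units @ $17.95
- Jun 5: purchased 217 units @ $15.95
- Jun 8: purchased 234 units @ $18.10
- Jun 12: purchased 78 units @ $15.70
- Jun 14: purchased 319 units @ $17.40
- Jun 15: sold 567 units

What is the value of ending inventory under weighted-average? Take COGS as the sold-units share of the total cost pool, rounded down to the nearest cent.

Ending inventory = $14,013.92

Jun 15, sell 567: 567/1389 × $23,680.45 → $9,666.53
Ending inventory (cost pool remaining) = $14,013.92
Check: goods available $23,680.45 = COGS $9,666.53 + ending $14,013.92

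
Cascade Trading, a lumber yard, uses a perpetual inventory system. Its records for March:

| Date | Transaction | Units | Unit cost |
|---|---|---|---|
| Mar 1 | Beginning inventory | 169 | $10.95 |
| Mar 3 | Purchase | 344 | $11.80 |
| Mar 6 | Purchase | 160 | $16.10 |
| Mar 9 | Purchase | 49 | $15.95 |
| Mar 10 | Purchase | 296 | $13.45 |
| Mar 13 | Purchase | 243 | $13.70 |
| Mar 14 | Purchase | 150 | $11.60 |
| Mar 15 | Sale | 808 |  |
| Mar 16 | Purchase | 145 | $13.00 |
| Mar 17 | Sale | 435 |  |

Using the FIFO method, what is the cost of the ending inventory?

Mar 15, 808 sold [FIFO — oldest first]: 169 @ $10.95 + 344 @ $11.80 + 160 @ $16.10 + 49 @ $15.95 + 86 @ $13.45 = $10,424.00
Mar 17, 435 sold [FIFO — oldest first]: 210 @ $13.45 + 225 @ $13.70 = $5,907.00
Total COGS = $10,424.00 + $5,907.00 = $16,331.00
Ending inventory: 18 @ $13.70 + 150 @ $11.60 + 145 @ $13.00 = $3,871.60
Check: goods available $20,202.60 = COGS $16,331.00 + ending $3,871.60

Ending inventory = $3,871.60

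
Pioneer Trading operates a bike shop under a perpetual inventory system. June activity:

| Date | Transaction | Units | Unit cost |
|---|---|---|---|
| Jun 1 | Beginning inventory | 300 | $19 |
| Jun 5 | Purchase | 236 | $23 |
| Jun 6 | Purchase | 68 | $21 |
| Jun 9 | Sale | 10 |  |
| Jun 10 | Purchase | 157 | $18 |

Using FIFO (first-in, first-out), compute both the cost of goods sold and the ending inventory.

COGS = $190; ending inventory = $15,192

Jun 9, 10 sold [FIFO — oldest first]: 10 @ $19 = $190
Ending inventory: 290 @ $19 + 236 @ $23 + 68 @ $21 + 157 @ $18 = $15,192
Check: goods available $15,382 = COGS $190 + ending $15,192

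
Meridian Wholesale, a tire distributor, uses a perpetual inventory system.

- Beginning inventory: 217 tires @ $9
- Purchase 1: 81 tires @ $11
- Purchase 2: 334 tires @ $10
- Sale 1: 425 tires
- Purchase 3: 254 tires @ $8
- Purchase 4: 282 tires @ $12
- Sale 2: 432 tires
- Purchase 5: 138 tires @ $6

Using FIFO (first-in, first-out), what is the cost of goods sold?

Sale 1 (425) [FIFO — oldest first]: 217 @ $9 + 81 @ $11 + 127 @ $10 = $4,114
Sale 2 (432) [FIFO — oldest first]: 207 @ $10 + 225 @ $8 = $3,870
Total COGS = $4,114 + $3,870 = $7,984
Ending inventory: 29 @ $8 + 282 @ $12 + 138 @ $6 = $4,444

COGS = $7,984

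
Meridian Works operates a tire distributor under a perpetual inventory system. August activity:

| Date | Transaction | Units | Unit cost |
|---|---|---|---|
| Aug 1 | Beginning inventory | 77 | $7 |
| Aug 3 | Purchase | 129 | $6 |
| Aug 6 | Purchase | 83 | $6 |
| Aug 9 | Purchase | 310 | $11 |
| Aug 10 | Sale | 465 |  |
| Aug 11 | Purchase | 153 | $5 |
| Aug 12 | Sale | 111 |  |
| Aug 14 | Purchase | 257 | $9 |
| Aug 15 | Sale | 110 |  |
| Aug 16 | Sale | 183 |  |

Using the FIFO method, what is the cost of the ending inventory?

Ending inventory = $1,260

Aug 10, 465 sold [FIFO — oldest first]: 77 @ $7 + 129 @ $6 + 83 @ $6 + 176 @ $11 = $3,747
Aug 12, 111 sold [FIFO — oldest first]: 111 @ $11 = $1,221
Aug 15, 110 sold [FIFO — oldest first]: 23 @ $11 + 87 @ $5 = $688
Aug 16, 183 sold [FIFO — oldest first]: 66 @ $5 + 117 @ $9 = $1,383
Total COGS = $3,747 + $1,221 + $688 + $1,383 = $7,039
Ending inventory: 140 @ $9 = $1,260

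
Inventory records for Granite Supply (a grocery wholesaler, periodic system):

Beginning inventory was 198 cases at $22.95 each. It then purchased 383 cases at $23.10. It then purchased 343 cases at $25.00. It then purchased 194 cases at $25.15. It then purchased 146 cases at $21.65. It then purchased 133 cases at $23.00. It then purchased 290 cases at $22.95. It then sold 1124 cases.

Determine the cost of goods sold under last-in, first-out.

Sale 1 (1124) [LIFO — newest first]: 290 @ $22.95 + 133 @ $23.00 + 146 @ $21.65 + 194 @ $25.15 + 343 @ $25.00 + 18 @ $23.10 = $26,745.30
Ending inventory: 198 @ $22.95 + 365 @ $23.10 = $12,975.60

COGS = $26,745.30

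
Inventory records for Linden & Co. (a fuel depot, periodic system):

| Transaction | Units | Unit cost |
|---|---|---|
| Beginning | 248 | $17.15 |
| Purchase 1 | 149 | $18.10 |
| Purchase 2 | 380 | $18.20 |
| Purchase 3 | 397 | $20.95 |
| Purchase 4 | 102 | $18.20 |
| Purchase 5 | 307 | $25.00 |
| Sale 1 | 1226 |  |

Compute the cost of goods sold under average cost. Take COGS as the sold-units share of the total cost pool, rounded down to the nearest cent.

Sale 1, sell 1226: 1226/1583 × $31,714.65 → $24,562.32
Ending inventory (cost pool remaining) = $7,152.33

COGS = $24,562.32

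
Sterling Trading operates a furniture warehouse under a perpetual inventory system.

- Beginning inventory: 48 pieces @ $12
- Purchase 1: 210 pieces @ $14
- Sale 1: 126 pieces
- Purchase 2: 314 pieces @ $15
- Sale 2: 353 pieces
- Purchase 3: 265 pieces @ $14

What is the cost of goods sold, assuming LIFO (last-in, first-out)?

COGS = $7,020

Sale 1 (126) [LIFO — newest first]: 126 @ $14 = $1,764
Sale 2 (353) [LIFO — newest first]: 314 @ $15 + 39 @ $14 = $5,256
Total COGS = $1,764 + $5,256 = $7,020
Ending inventory: 48 @ $12 + 45 @ $14 + 265 @ $14 = $4,916
Check: goods available $11,936 = COGS $7,020 + ending $4,916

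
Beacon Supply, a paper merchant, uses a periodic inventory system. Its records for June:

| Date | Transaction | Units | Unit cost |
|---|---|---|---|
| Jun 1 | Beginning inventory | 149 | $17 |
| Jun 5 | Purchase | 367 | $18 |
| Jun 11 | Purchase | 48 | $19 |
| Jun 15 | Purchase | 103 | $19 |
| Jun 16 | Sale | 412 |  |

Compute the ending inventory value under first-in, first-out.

Jun 16, 412 sold [FIFO — oldest first]: 149 @ $17 + 263 @ $18 = $7,267
Ending inventory: 104 @ $18 + 48 @ $19 + 103 @ $19 = $4,741

Ending inventory = $4,741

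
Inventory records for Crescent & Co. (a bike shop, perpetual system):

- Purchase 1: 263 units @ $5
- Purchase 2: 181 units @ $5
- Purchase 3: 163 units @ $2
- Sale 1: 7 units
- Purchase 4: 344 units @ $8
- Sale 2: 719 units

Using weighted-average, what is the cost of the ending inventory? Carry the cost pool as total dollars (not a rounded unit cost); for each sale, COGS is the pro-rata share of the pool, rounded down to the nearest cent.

After Purchase 1: 263 on hand, pool $1,315.00 (≈ $5.0000 each)
After Purchase 2: 444 on hand, pool $2,220.00 (≈ $5.0000 each)
After Purchase 3: 607 on hand, pool $2,546.00 (≈ $4.1944 each)
Sale 1, sell 7: 7/607 × $2,546.00 → $29.36
After Purchase 4: 944 on hand, pool $5,268.64 (≈ $5.5812 each)
Sale 2, sell 719: 719/944 × $5,268.64 → $4,012.87
Total COGS = $29.36 + $4,012.87 = $4,042.23
Ending inventory (cost pool remaining) = $1,255.77
Check: goods available $5,298.00 = COGS $4,042.23 + ending $1,255.77

Ending inventory = $1,255.77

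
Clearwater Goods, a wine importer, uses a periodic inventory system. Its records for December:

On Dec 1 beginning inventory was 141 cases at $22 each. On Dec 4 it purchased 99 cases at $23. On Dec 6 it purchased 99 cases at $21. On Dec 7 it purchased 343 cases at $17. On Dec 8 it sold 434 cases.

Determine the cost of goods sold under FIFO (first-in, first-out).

Dec 8, 434 sold [FIFO — oldest first]: 141 @ $22 + 99 @ $23 + 99 @ $21 + 95 @ $17 = $9,073
Ending inventory: 248 @ $17 = $4,216
Check: goods available $13,289 = COGS $9,073 + ending $4,216

COGS = $9,073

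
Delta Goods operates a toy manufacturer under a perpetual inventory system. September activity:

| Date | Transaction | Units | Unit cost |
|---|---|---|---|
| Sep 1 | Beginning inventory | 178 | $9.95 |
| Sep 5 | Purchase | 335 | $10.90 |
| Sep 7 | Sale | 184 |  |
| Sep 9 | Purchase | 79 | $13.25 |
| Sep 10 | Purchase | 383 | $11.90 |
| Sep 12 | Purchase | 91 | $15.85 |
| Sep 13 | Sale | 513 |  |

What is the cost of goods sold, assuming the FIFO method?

COGS = $7,718.85

Sep 7, 184 sold [FIFO — oldest first]: 178 @ $9.95 + 6 @ $10.90 = $1,836.50
Sep 13, 513 sold [FIFO — oldest first]: 329 @ $10.90 + 79 @ $13.25 + 105 @ $11.90 = $5,882.35
Total COGS = $1,836.50 + $5,882.35 = $7,718.85
Ending inventory: 278 @ $11.90 + 91 @ $15.85 = $4,750.55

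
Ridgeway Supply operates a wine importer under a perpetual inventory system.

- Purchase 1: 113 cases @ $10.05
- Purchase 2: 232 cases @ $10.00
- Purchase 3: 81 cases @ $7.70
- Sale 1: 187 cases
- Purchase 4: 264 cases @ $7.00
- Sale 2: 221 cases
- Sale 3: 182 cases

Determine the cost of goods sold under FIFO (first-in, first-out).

Sale 1 (187) [FIFO — oldest first]: 113 @ $10.05 + 74 @ $10.00 = $1,875.65
Sale 2 (221) [FIFO — oldest first]: 158 @ $10.00 + 63 @ $7.70 = $2,065.10
Sale 3 (182) [FIFO — oldest first]: 18 @ $7.70 + 164 @ $7.00 = $1,286.60
Total COGS = $1,875.65 + $2,065.10 + $1,286.60 = $5,227.35
Ending inventory: 100 @ $7.00 = $700.00
Check: goods available $5,927.35 = COGS $5,227.35 + ending $700.00

COGS = $5,227.35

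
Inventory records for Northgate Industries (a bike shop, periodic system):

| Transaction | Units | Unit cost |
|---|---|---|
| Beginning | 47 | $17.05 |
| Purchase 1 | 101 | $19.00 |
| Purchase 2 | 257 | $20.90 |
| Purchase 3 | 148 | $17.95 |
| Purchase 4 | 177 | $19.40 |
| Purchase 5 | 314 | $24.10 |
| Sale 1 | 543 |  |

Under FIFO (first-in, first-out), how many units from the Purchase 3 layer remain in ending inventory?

Sale 1 (543) [FIFO — oldest first]: 47 @ $17.05 + 101 @ $19.00 + 257 @ $20.90 + 138 @ $17.95 = $10,568.75
Ending inventory: 10 @ $17.95 + 177 @ $19.40 + 314 @ $24.10 = $11,180.70

10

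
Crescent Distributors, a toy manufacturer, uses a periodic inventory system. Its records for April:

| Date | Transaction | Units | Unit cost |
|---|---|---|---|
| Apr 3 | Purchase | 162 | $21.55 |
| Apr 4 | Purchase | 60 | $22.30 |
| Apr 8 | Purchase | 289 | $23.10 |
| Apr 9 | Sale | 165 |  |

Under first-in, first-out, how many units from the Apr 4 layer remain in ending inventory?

57

Apr 9, 165 sold [FIFO — oldest first]: 162 @ $21.55 + 3 @ $22.30 = $3,558.00
Ending inventory: 57 @ $22.30 + 289 @ $23.10 = $7,947.00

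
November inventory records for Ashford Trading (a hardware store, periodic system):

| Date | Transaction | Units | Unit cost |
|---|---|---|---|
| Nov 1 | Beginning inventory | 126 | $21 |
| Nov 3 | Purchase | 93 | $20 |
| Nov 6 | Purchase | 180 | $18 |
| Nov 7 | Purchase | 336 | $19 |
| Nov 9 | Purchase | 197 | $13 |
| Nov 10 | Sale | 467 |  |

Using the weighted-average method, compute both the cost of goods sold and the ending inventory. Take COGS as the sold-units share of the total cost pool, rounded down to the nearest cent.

COGS = $8,363.40; ending inventory = $8,327.60

Nov 10, sell 467: 467/932 × $16,691.00 → $8,363.40
Ending inventory (cost pool remaining) = $8,327.60
Check: goods available $16,691.00 = COGS $8,363.40 + ending $8,327.60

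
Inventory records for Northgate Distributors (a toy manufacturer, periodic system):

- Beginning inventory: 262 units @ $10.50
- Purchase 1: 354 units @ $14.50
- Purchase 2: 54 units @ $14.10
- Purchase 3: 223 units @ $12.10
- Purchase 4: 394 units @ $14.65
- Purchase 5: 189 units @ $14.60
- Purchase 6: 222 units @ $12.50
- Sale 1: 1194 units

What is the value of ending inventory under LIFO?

Ending inventory = $6,260.00

Sale 1 (1194) [LIFO — newest first]: 222 @ $12.50 + 189 @ $14.60 + 394 @ $14.65 + 223 @ $12.10 + 54 @ $14.10 + 112 @ $14.50 = $16,390.20
Ending inventory: 262 @ $10.50 + 242 @ $14.50 = $6,260.00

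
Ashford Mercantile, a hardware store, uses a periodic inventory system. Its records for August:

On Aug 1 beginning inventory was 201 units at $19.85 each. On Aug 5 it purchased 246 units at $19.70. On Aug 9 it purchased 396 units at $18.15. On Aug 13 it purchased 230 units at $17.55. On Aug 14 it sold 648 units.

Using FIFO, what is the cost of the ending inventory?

Aug 14, 648 sold [FIFO — oldest first]: 201 @ $19.85 + 246 @ $19.70 + 201 @ $18.15 = $12,484.20
Ending inventory: 195 @ $18.15 + 230 @ $17.55 = $7,575.75

Ending inventory = $7,575.75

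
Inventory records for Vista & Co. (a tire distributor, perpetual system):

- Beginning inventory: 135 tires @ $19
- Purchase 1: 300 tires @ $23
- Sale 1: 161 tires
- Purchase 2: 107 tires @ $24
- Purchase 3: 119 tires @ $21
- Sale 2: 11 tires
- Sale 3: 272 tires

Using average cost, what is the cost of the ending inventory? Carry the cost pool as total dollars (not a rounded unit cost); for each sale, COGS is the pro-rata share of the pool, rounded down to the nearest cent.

Ending inventory = $4,786.54

After Beginning: 135 on hand, pool $2,565.00 (≈ $19.0000 each)
After Purchase 1: 435 on hand, pool $9,465.00 (≈ $21.7586 each)
Sale 1, sell 161: 161/435 × $9,465.00 → $3,503.13
After Purchase 2: 381 on hand, pool $8,529.87 (≈ $22.3881 each)
After Purchase 3: 500 on hand, pool $11,028.87 (≈ $22.0577 each)
Sale 2, sell 11: 11/500 × $11,028.87 → $242.63
Sale 3, sell 272: 272/489 × $10,786.24 → $5,999.70
Total COGS = $3,503.13 + $242.63 + $5,999.70 = $9,745.46
Ending inventory (cost pool remaining) = $4,786.54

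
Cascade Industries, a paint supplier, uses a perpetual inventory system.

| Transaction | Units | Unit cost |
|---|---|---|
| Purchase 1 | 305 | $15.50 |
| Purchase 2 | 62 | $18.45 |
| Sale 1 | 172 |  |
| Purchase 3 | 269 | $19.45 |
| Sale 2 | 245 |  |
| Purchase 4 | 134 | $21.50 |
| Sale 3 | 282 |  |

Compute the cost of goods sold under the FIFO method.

COGS = $12,457.95

Sale 1 (172) [FIFO — oldest first]: 172 @ $15.50 = $2,666.00
Sale 2 (245) [FIFO — oldest first]: 133 @ $15.50 + 62 @ $18.45 + 50 @ $19.45 = $4,177.90
Sale 3 (282) [FIFO — oldest first]: 219 @ $19.45 + 63 @ $21.50 = $5,614.05
Total COGS = $2,666.00 + $4,177.90 + $5,614.05 = $12,457.95
Ending inventory: 71 @ $21.50 = $1,526.50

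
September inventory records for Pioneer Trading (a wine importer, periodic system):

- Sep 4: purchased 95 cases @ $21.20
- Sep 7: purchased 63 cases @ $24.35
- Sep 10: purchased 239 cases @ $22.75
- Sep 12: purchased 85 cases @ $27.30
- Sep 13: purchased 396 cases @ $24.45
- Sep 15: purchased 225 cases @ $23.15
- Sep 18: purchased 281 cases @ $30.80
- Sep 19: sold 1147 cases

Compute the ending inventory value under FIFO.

Ending inventory = $7,299.60

Sep 19, 1147 sold [FIFO — oldest first]: 95 @ $21.20 + 63 @ $24.35 + 239 @ $22.75 + 85 @ $27.30 + 396 @ $24.45 + 225 @ $23.15 + 44 @ $30.80 = $27,551.95
Ending inventory: 237 @ $30.80 = $7,299.60
Check: goods available $34,851.55 = COGS $27,551.95 + ending $7,299.60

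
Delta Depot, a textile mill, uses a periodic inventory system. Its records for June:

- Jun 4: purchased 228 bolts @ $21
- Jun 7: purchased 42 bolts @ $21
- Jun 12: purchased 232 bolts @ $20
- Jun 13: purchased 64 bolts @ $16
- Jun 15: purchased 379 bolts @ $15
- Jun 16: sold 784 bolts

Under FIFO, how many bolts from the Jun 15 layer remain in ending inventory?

Jun 16, 784 sold [FIFO — oldest first]: 228 @ $21 + 42 @ $21 + 232 @ $20 + 64 @ $16 + 218 @ $15 = $14,604
Ending inventory: 161 @ $15 = $2,415

161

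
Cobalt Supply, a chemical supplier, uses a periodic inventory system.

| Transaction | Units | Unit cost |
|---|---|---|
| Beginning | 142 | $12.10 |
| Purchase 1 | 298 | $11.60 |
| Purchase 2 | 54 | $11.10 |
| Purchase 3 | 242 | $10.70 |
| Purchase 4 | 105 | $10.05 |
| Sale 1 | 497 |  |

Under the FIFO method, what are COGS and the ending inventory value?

COGS = $5,806.50; ending inventory = $3,612.55

Sale 1 (497) [FIFO — oldest first]: 142 @ $12.10 + 298 @ $11.60 + 54 @ $11.10 + 3 @ $10.70 = $5,806.50
Ending inventory: 239 @ $10.70 + 105 @ $10.05 = $3,612.55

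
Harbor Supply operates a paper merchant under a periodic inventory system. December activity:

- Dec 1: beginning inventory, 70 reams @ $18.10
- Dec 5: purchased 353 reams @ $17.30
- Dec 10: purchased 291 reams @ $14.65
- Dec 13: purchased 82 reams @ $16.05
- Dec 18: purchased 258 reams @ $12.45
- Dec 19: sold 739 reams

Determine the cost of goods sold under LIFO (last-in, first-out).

Dec 19, 739 sold [LIFO — newest first]: 258 @ $12.45 + 82 @ $16.05 + 291 @ $14.65 + 108 @ $17.30 = $10,659.75
Ending inventory: 70 @ $18.10 + 245 @ $17.30 = $5,505.50

COGS = $10,659.75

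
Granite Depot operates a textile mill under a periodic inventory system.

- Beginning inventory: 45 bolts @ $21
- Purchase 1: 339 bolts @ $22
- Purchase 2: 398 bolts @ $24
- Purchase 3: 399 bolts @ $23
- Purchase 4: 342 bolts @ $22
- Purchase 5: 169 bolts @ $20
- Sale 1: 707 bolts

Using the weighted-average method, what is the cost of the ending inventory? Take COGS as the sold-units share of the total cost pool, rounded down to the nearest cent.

Sale 1, sell 707: 707/1692 × $38,036.00 → $15,893.29
Ending inventory (cost pool remaining) = $22,142.71
Check: goods available $38,036.00 = COGS $15,893.29 + ending $22,142.71

Ending inventory = $22,142.71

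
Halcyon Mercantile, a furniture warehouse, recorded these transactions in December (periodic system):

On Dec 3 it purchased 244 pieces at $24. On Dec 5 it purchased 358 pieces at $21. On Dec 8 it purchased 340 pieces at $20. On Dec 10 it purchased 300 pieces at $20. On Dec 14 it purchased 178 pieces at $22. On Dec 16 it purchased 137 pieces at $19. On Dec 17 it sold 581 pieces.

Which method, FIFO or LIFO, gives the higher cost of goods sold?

FIFO COGS: 244 @ $24 + 337 @ $21 = $12,933
LIFO COGS: 137 @ $19 + 178 @ $22 + 266 @ $20 = $11,839

FIFO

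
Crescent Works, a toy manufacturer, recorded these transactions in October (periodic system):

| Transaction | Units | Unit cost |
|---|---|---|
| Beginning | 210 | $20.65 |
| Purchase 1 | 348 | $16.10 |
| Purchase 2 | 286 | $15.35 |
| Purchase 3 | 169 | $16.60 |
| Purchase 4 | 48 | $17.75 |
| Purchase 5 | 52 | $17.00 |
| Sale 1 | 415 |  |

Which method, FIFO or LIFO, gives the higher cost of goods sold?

FIFO

FIFO COGS: 210 @ $20.65 + 205 @ $16.10 = $7,637.00
LIFO COGS: 52 @ $17.00 + 48 @ $17.75 + 169 @ $16.60 + 146 @ $15.35 = $6,782.50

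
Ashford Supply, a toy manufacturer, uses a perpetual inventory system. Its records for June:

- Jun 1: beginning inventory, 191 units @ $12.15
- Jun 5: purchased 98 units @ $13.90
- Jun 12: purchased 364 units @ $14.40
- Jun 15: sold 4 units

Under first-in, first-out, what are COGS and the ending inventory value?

Jun 15, 4 sold [FIFO — oldest first]: 4 @ $12.15 = $48.60
Ending inventory: 187 @ $12.15 + 98 @ $13.90 + 364 @ $14.40 = $8,875.85

COGS = $48.60; ending inventory = $8,875.85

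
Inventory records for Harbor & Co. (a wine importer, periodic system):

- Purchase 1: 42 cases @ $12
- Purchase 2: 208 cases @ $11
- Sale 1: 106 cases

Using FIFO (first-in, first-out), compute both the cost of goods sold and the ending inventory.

Sale 1 (106) [FIFO — oldest first]: 42 @ $12 + 64 @ $11 = $1,208
Ending inventory: 144 @ $11 = $1,584

COGS = $1,208; ending inventory = $1,584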